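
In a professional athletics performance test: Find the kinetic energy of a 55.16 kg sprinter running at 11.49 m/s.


KE = 0.5 * m * v^2
KE = 0.5 * 55.16 * 11.49^2
KE = 0.5 * 55.16 * 132.0201 = 3641.1144 J

3641.1144 J


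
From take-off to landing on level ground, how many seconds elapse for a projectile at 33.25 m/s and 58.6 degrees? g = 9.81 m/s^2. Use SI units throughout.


T = 2*v*sin(theta)/g
sin(theta) = sin(58.6 deg) = 0.8536
T = 2*33.25*0.8536 / 9.81
T = 56.7611 / 9.81 = 5.786 s

5.786 s


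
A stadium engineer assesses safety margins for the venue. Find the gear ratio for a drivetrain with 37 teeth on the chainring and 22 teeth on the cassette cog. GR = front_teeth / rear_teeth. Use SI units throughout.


GR = front_teeth / rear_teeth
GR = 37 / 22
GR = 1.6818

1.6818


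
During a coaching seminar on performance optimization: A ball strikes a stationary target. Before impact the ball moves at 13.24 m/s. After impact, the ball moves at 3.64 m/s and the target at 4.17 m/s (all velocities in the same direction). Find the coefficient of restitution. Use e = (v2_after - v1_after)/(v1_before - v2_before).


e = (v2_after - v1_after) / (v1_before - v2_before)
Numerator = 4.17 - 3.64 = 0.53
Denominator = 13.24 - 0 = 13.24
e = 0.53 / 13.24 = 0.04

0.04


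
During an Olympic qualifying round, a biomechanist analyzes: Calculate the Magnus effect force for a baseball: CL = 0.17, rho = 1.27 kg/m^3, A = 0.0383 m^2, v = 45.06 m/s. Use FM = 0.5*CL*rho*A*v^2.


FM = 0.5 * CL * rho * A * v^2
FM = 0.5 * 0.17 * 1.27 * 0.0383 * 45.06^2
v^2 = 2030.4036
FM = 0.5 * 0.17 * 1.27 * 0.0383 * 2030.4036 = 8.3947 N

8.3947 N


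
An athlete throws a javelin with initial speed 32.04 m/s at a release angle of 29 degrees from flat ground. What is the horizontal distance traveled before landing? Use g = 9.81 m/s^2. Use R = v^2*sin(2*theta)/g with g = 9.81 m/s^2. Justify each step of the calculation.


R = v^2 * sin(2*theta) / g
Convert angle to radians: theta = 29 deg = 0.5061 rad
sin(2*theta) = sin(1.0123) = 0.848
R = 32.04^2 * 0.848 / 9.81
R = 1026.5616 * 0.848 / 9.81 = 88.7435 m

88.7435 m


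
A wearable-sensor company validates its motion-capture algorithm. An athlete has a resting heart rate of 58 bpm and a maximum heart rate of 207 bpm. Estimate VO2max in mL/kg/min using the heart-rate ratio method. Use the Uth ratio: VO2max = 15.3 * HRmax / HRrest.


VO2max = 15.3 * HRmax / HRrest
VO2max = 15.3 * 207 / 58
VO2max = 3167.1 / 58 = 54.6052 mL/kg/min

54.6052 mL/kg/min


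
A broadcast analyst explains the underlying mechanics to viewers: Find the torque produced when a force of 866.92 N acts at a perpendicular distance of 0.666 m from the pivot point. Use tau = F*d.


tau = F * d
tau = 866.92 * 0.666
tau = 577.3687 N*m

577.3687 N*m


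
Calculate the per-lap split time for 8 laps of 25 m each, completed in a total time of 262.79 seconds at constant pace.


Split time = total_time / n_laps = 262.79 / 8
Split time = 32.8488 s per lap

32.8488 s


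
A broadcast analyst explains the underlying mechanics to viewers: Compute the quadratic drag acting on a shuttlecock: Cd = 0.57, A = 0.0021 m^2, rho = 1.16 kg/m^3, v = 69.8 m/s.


Fd = 0.5 * Cd * rho * A * v^2
Fd = 0.5 * 0.57 * 1.16 * 0.0021 * 69.8^2
v^2 = 4872.04
Fd = 0.5 * 0.57 * 1.16 * 0.0021 * 4872.04 = 3.3825 N

3.3825 N


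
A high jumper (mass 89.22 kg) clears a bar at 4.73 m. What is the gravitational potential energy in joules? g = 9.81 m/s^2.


PE = m * g * h
PE = 89.22 * 9.81 * 4.73
PE = 875.2482 * 4.73 = 4139.924 J

4139.924 J


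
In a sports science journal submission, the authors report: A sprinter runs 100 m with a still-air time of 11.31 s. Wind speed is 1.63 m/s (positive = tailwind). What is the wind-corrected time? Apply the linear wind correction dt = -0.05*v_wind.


dt = -0.05 * v_wind = -0.05 * 1.63 = -0.0815 s
t_corrected = t_still + dt = 11.31 + (-0.0815)
t_corrected = 11.2285 s

11.2285 s


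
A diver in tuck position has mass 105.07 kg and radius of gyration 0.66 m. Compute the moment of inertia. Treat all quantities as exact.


I = m * k^2
I = 105.07 * 0.66^2
I = 105.07 * 0.4356 = 45.7685 kg*m^2

45.7685 kg*m^2


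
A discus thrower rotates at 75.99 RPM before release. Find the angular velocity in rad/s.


omega = RPM * 2 * pi / 60
omega = 75.99 * 2 * 3.14159 / 60
omega = 477.4593 / 60 = 7.9577 rad/s

7.9577 rad/s


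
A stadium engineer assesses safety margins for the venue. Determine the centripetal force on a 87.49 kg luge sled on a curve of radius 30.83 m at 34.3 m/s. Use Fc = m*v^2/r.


Fc = m * v^2 / r
v^2 = 34.3^2 = 1176.49
Fc = 87.49 * 1176.49 / 30.83
Fc = 102931.1101 / 30.83 = 3338.6672 N

3338.6672 N


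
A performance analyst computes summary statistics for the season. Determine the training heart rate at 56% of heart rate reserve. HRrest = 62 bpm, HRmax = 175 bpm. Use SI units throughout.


Target = HRrest + pct*(HRmax - HRrest)
Heart rate reserve = HRmax - HRrest = 175 - 62 = 113 bpm
Fraction = 56% = 0.56
Target = 62 + 0.56 * 113
Target = 62 + 63.28 = 125.28 bpm

125.28 bpm


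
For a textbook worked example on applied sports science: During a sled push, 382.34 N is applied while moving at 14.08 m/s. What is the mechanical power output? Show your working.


P = F * v
P = 382.34 * 14.08
P = 5383.3472 W

5383.3472 W


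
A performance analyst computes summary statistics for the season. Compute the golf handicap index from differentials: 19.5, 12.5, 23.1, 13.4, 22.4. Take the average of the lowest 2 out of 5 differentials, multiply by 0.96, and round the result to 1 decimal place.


All differentials: 19.5, 12.5, 23.1, 13.4, 22.4
Sorted: 12.5, 13.4, 19.5, 22.4, 23.1
Best 2: 12.5, 13.4
Average of best = 25.9 / 2 = 12.95
Raw index = 12.95 * 0.96 = 12.432
Handicap index = round(12.432, 1) = 12.4

12.4


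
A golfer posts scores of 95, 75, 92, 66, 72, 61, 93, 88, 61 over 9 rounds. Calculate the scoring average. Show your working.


Average = sum / n
Sum = 703
Average = 703 / 9 = 78.1111

78.1111


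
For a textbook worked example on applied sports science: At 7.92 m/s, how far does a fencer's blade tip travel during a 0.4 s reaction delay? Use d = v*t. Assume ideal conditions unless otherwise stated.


d = v * t
d = 7.92 * 0.4
d = 3.168 m

3.168 m


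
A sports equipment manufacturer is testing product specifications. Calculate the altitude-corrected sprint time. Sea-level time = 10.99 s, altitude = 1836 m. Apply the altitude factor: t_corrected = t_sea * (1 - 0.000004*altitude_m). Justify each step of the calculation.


Correction factor = 1 - 0.000004 * 1836 = 0.992656
t_corrected = t_sea * factor = 10.99 * 0.992656
t_corrected = 10.9093 s

10.9093 s


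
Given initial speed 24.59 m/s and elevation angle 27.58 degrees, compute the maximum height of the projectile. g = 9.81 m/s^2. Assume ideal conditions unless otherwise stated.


H = (v*sin(theta))^2 / (2*g)
vy = v*sin(theta) = 24.59 * sin(27.58 deg) = 11.3848 m/s
H = vy^2 / (2*g) = 129.6146 / (2*9.81)
H = 129.6146 / 19.62 = 6.6063 m

6.6063 m


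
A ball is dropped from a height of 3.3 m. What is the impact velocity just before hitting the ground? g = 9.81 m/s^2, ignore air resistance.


v = sqrt(2 * g * h)
v = sqrt(2 * 9.81 * 3.3)
v = sqrt(64.746) = 8.0465 m/s

8.0465 m/s


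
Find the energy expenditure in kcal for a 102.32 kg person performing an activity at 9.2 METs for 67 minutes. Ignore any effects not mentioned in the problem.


kcal = MET * mass * time_hr
Convert time: 67 min = 1.1167 hr
kcal = 9.2 * 102.32 * 1.1167
kcal = 1051.1675 kcal

1051.1675 kcal


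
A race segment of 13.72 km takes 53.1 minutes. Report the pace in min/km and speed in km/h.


Pace = time / distance = 53.1 min / 13.72 km = 3.8703 min/km
Speed = distance / time_in_hours = 13.72 / 0.885 hr
Speed = 15.5028 km/h

3.8703 min/km, 15.5028 km/h


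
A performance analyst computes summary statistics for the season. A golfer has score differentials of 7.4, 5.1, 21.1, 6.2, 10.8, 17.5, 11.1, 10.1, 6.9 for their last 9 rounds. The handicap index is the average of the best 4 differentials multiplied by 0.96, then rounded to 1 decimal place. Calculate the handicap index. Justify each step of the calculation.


All differentials: 7.4, 5.1, 21.1, 6.2, 10.8, 17.5, 11.1, 10.1, 6.9
Sorted: 5.1, 6.2, 6.9, 7.4, 10.1, 10.8, 11.1, 17.5, 21.1
Best 4: 5.1, 6.2, 6.9, 7.4
Average of best = 25.6 / 4 = 6.4
Raw index = 6.4 * 0.96 = 6.144
Handicap index = round(6.144, 1) = 6.1

6.1


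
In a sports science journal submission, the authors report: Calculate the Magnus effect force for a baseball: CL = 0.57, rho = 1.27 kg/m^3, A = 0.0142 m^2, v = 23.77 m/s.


FM = 0.5 * CL * rho * A * v^2
FM = 0.5 * 0.57 * 1.27 * 0.0142 * 23.77^2
v^2 = 565.0129
FM = 0.5 * 0.57 * 1.27 * 0.0142 * 565.0129 = 2.904 N

2.904 N


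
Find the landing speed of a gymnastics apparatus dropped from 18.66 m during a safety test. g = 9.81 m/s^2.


v = sqrt(2 * g * h)
v = sqrt(2 * 9.81 * 18.66)
v = sqrt(366.1092) = 19.134 m/s

19.134 m/s


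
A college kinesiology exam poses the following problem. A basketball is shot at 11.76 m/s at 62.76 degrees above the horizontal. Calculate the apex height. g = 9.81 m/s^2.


H = (v*sin(theta))^2 / (2*g)
vy = v*sin(theta) = 11.76 * sin(62.76 deg) = 10.4558 m/s
H = vy^2 / (2*g) = 109.3234 / (2*9.81)
H = 109.3234 / 19.62 = 5.572 m

5.572 m


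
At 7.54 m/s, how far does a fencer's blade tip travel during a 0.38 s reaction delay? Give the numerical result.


d = v * t
d = 7.54 * 0.38
d = 2.8652 m

2.8652 m


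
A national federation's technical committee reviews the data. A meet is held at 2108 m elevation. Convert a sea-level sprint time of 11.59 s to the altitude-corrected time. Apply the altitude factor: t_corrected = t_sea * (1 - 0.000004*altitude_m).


Correction factor = 1 - 0.000004 * 2108 = 0.991568
t_corrected = t_sea * factor = 11.59 * 0.991568
t_corrected = 11.4923 s

11.4923 s


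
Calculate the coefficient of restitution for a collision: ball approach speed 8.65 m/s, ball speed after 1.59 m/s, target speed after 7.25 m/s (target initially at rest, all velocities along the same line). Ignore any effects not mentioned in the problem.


e = (v2_after - v1_after) / (v1_before - v2_before)
Numerator = 7.25 - 1.59 = 5.66
Denominator = 8.65 - 0 = 8.65
e = 5.66 / 8.65 = 0.6543

0.6543


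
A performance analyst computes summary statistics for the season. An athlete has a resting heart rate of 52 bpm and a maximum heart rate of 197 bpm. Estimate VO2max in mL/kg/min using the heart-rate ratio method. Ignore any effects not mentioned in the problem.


VO2max = 15.3 * HRmax / HRrest
VO2max = 15.3 * 197 / 52
VO2max = 3014.1 / 52 = 57.9635 mL/kg/min

57.9635 mL/kg/min


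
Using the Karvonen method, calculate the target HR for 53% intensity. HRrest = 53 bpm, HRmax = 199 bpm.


Target = HRrest + pct*(HRmax - HRrest)
Heart rate reserve = HRmax - HRrest = 199 - 53 = 146 bpm
Fraction = 53% = 0.53
Target = 53 + 0.53 * 146
Target = 53 + 77.38 = 130.38 bpm

130.38 bpm


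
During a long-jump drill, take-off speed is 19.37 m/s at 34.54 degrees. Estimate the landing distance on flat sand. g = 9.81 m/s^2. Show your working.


R = v^2 * sin(2*theta) / g
Convert angle to radians: theta = 34.54 deg = 0.6028 rad
sin(2*theta) = sin(1.2057) = 0.9341
R = 19.37^2 * 0.9341 / 9.81
R = 375.1969 * 0.9341 / 9.81 = 35.7252 m

35.7252 m


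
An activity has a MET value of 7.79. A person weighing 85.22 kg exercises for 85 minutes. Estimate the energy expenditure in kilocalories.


kcal = MET * mass * time_hr
Convert time: 85 min = 1.4167 hr
kcal = 7.79 * 85.22 * 1.4167
kcal = 940.4737 kcal

940.4737 kcal


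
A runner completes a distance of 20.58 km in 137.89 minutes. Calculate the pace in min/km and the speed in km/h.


Pace = time / distance = 137.89 min / 20.58 km = 6.7002 min/km
Speed = distance / time_in_hours = 20.58 / 2.2982 hr
Speed = 8.955 km/h

6.7002 min/km, 8.955 km/h


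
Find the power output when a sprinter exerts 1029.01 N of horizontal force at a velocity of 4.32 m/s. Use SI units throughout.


P = F * v
P = 1029.01 * 4.32
P = 4445.3232 W

4445.3232 W


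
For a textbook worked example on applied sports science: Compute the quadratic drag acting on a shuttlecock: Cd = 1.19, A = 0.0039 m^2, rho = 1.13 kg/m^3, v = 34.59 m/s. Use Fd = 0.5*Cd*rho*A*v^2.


Fd = 0.5 * Cd * rho * A * v^2
Fd = 0.5 * 1.19 * 1.13 * 0.0039 * 34.59^2
v^2 = 1196.4681
Fd = 0.5 * 1.19 * 1.13 * 0.0039 * 1196.4681 = 3.1373 N

3.1373 N


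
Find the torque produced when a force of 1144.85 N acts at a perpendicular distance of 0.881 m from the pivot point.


tau = F * d
tau = 1144.85 * 0.881
tau = 1008.6128 N*m

1008.6128 N*m


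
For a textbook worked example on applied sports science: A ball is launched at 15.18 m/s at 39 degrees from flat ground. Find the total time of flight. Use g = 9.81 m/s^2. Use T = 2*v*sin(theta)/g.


T = 2*v*sin(theta)/g
sin(theta) = sin(39 deg) = 0.6293
T = 2*15.18*0.6293 / 9.81
T = 19.1062 / 9.81 = 1.9476 s

1.9476 s


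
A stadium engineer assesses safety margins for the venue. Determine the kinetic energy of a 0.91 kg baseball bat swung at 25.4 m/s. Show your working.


KE = 0.5 * m * v^2
KE = 0.5 * 0.91 * 25.4^2
KE = 0.5 * 0.91 * 645.16 = 293.5478 J

293.5478 J


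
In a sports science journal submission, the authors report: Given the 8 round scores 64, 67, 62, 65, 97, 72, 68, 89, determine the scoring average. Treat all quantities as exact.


Average = sum / n
Sum = 584
Average = 584 / 8 = 73

73


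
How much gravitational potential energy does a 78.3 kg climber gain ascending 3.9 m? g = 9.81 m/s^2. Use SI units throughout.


PE = m * g * h
PE = 78.3 * 9.81 * 3.9
PE = 768.123 * 3.9 = 2995.6797 J

2995.6797 J


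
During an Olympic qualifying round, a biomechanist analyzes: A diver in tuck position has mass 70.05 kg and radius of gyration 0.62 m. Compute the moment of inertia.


I = m * k^2
I = 70.05 * 0.62^2
I = 70.05 * 0.3844 = 26.9272 kg*m^2

26.9272 kg*m^2


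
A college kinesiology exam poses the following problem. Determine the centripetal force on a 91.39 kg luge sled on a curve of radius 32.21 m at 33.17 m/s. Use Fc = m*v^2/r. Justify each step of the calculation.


Fc = m * v^2 / r
v^2 = 33.17^2 = 1100.2489
Fc = 91.39 * 1100.2489 / 32.21
Fc = 100551.747 / 32.21 = 3121.7556 N

3121.7556 N


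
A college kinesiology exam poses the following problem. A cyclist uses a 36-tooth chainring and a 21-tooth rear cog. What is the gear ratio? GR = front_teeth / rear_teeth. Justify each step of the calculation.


GR = front_teeth / rear_teeth
GR = 36 / 21
GR = 1.7143

1.7143


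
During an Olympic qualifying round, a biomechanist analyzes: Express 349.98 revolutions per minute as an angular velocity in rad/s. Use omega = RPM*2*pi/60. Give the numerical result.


omega = RPM * 2 * pi / 60
omega = 349.98 * 2 * 3.14159 / 60
omega = 2198.9892 / 60 = 36.6498 rad/s

36.6498 rad/s


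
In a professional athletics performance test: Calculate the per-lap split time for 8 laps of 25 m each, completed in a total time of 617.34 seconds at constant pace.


Split time = total_time / n_laps = 617.34 / 8
Split time = 77.1675 s per lap

77.1675 s


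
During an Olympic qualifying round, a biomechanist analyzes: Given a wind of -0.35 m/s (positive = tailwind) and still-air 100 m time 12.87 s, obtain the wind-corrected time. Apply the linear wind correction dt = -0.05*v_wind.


dt = -0.05 * v_wind = -0.05 * -0.35 = 0.0175 s
t_corrected = t_still + dt = 12.87 + (0.0175)
t_corrected = 12.8875 s

12.8875 s


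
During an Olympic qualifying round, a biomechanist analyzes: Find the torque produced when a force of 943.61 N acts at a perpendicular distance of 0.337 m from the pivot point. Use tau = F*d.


tau = F * d
tau = 943.61 * 0.337
tau = 317.9966 N*m

317.9966 N*m


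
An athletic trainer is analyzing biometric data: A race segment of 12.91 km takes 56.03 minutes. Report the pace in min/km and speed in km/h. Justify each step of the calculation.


Pace = time / distance = 56.03 min / 12.91 km = 4.34 min/km
Speed = distance / time_in_hours = 12.91 / 0.9338 hr
Speed = 13.8247 km/h

4.34 min/km, 13.8247 km/h


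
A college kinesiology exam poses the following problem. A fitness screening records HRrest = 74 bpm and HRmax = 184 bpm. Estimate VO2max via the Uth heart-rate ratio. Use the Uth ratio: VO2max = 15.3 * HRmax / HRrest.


VO2max = 15.3 * HRmax / HRrest
VO2max = 15.3 * 184 / 74
VO2max = 2815.2 / 74 = 38.0432 mL/kg/min

38.0432 mL/kg/min


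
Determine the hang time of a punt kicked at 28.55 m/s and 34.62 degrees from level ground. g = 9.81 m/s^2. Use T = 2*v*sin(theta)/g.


T = 2*v*sin(theta)/g
sin(theta) = sin(34.62 deg) = 0.5681
T = 2*28.55*0.5681 / 9.81
T = 32.4403 / 9.81 = 3.3069 s

3.3069 s


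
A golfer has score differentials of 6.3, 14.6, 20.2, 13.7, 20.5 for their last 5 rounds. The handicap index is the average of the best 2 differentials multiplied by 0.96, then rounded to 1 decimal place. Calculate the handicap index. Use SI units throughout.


All differentials: 6.3, 14.6, 20.2, 13.7, 20.5
Sorted: 6.3, 13.7, 14.6, 20.2, 20.5
Best 2: 6.3, 13.7
Average of best = 20 / 2 = 10
Raw index = 10 * 0.96 = 9.6
Handicap index = round(9.6, 1) = 9.6

9.6


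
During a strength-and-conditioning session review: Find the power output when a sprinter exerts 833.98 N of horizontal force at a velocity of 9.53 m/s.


P = F * v
P = 833.98 * 9.53
P = 7947.8294 W

7947.8294 W


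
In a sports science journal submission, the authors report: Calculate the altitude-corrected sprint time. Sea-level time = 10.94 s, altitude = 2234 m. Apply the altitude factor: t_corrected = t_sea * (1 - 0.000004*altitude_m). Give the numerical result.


Correction factor = 1 - 0.000004 * 2234 = 0.991064
t_corrected = t_sea * factor = 10.94 * 0.991064
t_corrected = 10.8422 s

10.8422 s


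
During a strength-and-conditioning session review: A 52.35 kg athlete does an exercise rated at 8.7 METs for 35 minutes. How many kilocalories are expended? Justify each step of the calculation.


kcal = MET * mass * time_hr
Convert time: 35 min = 0.5833 hr
kcal = 8.7 * 52.35 * 0.5833
kcal = 265.6763 kcal

265.6763 kcal


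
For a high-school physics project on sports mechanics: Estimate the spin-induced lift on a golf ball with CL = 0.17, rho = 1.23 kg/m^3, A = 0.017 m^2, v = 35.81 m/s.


FM = 0.5 * CL * rho * A * v^2
FM = 0.5 * 0.17 * 1.23 * 0.017 * 35.81^2
v^2 = 1282.3561
FM = 0.5 * 0.17 * 1.23 * 0.017 * 1282.3561 = 2.2792 N

2.2792 N


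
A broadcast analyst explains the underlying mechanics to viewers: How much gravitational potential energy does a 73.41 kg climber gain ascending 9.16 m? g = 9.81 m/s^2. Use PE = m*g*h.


PE = m * g * h
PE = 73.41 * 9.81 * 9.16
PE = 720.1521 * 9.16 = 6596.5932 J

6596.5932 J


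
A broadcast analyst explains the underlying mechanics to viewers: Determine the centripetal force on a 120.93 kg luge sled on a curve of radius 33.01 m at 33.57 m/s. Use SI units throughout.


Fc = m * v^2 / r
v^2 = 33.57^2 = 1126.9449
Fc = 120.93 * 1126.9449 / 33.01
Fc = 136281.4468 / 33.01 = 4128.4898 N

4128.4898 N


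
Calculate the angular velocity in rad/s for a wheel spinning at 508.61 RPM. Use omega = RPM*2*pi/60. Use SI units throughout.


omega = RPM * 2 * pi / 60
omega = 508.61 * 2 * 3.14159 / 60
omega = 3195.6909 / 60 = 53.2615 rad/s

53.2615 rad/s


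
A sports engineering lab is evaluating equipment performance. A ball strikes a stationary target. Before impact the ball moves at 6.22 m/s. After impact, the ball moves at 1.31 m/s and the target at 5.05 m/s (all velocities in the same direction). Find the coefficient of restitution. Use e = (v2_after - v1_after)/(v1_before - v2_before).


e = (v2_after - v1_after) / (v1_before - v2_before)
Numerator = 5.05 - 1.31 = 3.74
Denominator = 6.22 - 0 = 6.22
e = 3.74 / 6.22 = 0.6013

0.6013


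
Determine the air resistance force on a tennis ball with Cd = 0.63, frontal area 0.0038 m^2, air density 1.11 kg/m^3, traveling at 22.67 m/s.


Fd = 0.5 * Cd * rho * A * v^2
Fd = 0.5 * 0.63 * 1.11 * 0.0038 * 22.67^2
v^2 = 513.9289
Fd = 0.5 * 0.63 * 1.11 * 0.0038 * 513.9289 = 0.6828 N

0.6828 N


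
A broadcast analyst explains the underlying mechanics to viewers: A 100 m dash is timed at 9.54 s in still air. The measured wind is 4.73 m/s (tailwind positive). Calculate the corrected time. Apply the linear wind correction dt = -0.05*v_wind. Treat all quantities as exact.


dt = -0.05 * v_wind = -0.05 * 4.73 = -0.2365 s
t_corrected = t_still + dt = 9.54 + (-0.2365)
t_corrected = 9.3035 s

9.3035 s


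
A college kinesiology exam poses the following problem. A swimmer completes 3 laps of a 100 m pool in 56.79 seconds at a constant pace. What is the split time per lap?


Split time = total_time / n_laps = 56.79 / 3
Split time = 18.93 s per lap

18.93 s


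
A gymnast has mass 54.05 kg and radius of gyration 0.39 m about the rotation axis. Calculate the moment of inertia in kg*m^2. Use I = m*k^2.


I = m * k^2
I = 54.05 * 0.39^2
I = 54.05 * 0.1521 = 8.221 kg*m^2

8.221 kg*m^2


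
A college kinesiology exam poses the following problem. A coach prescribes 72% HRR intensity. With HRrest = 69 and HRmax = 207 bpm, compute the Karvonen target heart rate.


Target = HRrest + pct*(HRmax - HRrest)
Heart rate reserve = HRmax - HRrest = 207 - 69 = 138 bpm
Fraction = 72% = 0.72
Target = 69 + 0.72 * 138
Target = 69 + 99.36 = 168.36 bpm

168.36 bpm


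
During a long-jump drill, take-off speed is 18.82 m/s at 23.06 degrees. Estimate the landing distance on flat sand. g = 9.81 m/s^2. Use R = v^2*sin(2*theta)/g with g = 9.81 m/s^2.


R = v^2 * sin(2*theta) / g
Convert angle to radians: theta = 23.06 deg = 0.4025 rad
sin(2*theta) = sin(0.8049) = 0.7208
R = 18.82^2 * 0.7208 / 9.81
R = 354.1924 * 0.7208 / 9.81 = 26.0244 m

26.0244 m


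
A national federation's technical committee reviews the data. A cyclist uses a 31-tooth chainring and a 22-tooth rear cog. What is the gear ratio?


GR = front_teeth / rear_teeth
GR = 31 / 22
GR = 1.4091

1.4091


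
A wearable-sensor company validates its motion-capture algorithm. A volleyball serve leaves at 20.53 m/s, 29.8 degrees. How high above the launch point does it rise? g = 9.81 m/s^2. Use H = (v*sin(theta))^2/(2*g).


H = (v*sin(theta))^2 / (2*g)
vy = v*sin(theta) = 20.53 * sin(29.8 deg) = 10.2029 m/s
H = vy^2 / (2*g) = 104.0987 / (2*9.81)
H = 104.0987 / 19.62 = 5.3057 m

5.3057 m


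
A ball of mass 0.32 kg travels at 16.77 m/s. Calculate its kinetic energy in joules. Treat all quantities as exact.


KE = 0.5 * m * v^2
KE = 0.5 * 0.32 * 16.77^2
KE = 0.5 * 0.32 * 281.2329 = 44.9973 J

44.9973 J


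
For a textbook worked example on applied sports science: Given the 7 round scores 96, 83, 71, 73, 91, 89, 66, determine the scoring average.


Average = sum / n
Sum = 569
Average = 569 / 7 = 81.2857

81.2857


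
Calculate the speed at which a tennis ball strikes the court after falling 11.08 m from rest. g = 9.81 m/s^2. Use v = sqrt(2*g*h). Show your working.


v = sqrt(2 * g * h)
v = sqrt(2 * 9.81 * 11.08)
v = sqrt(217.3896) = 14.7441 m/s

14.7441 m/s


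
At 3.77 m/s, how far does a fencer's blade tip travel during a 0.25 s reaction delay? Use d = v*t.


d = v * t
d = 3.77 * 0.25
d = 0.9425 m

0.9425 m


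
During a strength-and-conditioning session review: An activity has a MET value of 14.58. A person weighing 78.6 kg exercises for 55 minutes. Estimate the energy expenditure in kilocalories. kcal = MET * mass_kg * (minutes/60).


kcal = MET * mass * time_hr
Convert time: 55 min = 0.9167 hr
kcal = 14.58 * 78.6 * 0.9167
kcal = 1050.489 kcal

1050.489 kcal


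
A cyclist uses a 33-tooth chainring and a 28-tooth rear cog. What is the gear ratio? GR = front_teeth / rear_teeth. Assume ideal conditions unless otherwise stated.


GR = front_teeth / rear_teeth
GR = 33 / 28
GR = 1.1786

1.1786


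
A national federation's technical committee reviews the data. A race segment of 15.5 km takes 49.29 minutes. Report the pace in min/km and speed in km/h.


Pace = time / distance = 49.29 min / 15.5 km = 3.18 min/km
Speed = distance / time_in_hours = 15.5 / 0.8215 hr
Speed = 18.8679 km/h

3.18 min/km, 18.8679 km/h


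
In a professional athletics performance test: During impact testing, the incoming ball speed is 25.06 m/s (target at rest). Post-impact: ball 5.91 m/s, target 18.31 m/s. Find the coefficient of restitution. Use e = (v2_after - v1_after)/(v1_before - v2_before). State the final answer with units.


e = (v2_after - v1_after) / (v1_before - v2_before)
Numerator = 18.31 - 5.91 = 12.4
Denominator = 25.06 - 0 = 25.06
e = 12.4 / 25.06 = 0.4948

0.4948


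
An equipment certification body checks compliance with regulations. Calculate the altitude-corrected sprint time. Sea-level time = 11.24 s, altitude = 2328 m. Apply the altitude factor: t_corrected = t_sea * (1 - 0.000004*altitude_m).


Correction factor = 1 - 0.000004 * 2328 = 0.990688
t_corrected = t_sea * factor = 11.24 * 0.990688
t_corrected = 11.1353 s

11.1353 s


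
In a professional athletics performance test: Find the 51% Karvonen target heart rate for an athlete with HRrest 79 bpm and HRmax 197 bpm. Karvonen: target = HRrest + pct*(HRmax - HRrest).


Target = HRrest + pct*(HRmax - HRrest)
Heart rate reserve = HRmax - HRrest = 197 - 79 = 118 bpm
Fraction = 51% = 0.51
Target = 79 + 0.51 * 118
Target = 79 + 60.18 = 139.18 bpm

139.18 bpm


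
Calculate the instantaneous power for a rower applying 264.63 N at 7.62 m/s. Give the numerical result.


P = F * v
P = 264.63 * 7.62
P = 2016.4806 W

2016.4806 W


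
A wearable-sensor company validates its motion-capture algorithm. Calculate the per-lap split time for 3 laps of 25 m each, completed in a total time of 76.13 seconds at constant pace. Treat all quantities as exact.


Split time = total_time / n_laps = 76.13 / 3
Split time = 25.3767 s per lap

25.3767 s


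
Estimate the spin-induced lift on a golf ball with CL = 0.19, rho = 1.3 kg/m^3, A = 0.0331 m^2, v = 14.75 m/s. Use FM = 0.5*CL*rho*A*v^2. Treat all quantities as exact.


FM = 0.5 * CL * rho * A * v^2
FM = 0.5 * 0.19 * 1.3 * 0.0331 * 14.75^2
v^2 = 217.5625
FM = 0.5 * 0.19 * 1.3 * 0.0331 * 217.5625 = 0.8894 N

0.8894 N


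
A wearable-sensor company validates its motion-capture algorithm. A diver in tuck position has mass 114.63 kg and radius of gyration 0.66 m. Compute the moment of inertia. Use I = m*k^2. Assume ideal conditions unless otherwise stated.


I = m * k^2
I = 114.63 * 0.66^2
I = 114.63 * 0.4356 = 49.9328 kg*m^2

49.9328 kg*m^2


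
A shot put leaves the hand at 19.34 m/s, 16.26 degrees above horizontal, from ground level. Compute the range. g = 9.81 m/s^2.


R = v^2 * sin(2*theta) / g
Convert angle to radians: theta = 16.26 deg = 0.2838 rad
sin(2*theta) = sin(0.5676) = 0.5376
R = 19.34^2 * 0.5376 / 9.81
R = 374.0356 * 0.5376 / 9.81 = 20.4974 m

20.4974 m


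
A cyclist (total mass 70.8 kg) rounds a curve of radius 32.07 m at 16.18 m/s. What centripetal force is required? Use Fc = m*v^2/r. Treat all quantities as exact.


Fc = m * v^2 / r
v^2 = 16.18^2 = 261.7924
Fc = 70.8 * 261.7924 / 32.07
Fc = 18534.9019 / 32.07 = 577.9514 N

577.9514 N


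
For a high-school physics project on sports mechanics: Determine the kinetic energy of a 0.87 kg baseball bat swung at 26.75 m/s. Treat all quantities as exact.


KE = 0.5 * m * v^2
KE = 0.5 * 0.87 * 26.75^2
KE = 0.5 * 0.87 * 715.5625 = 311.2697 J

311.2697 J


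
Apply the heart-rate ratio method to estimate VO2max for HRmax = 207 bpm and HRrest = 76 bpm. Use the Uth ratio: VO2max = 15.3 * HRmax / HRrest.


VO2max = 15.3 * HRmax / HRrest
VO2max = 15.3 * 207 / 76
VO2max = 3167.1 / 76 = 41.6724 mL/kg/min

41.6724 mL/kg/min


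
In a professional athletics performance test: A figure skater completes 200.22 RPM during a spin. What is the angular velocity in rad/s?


omega = RPM * 2 * pi / 60
omega = 200.22 * 2 * 3.14159 / 60
omega = 1258.0194 / 60 = 20.967 rad/s

20.967 rad/s


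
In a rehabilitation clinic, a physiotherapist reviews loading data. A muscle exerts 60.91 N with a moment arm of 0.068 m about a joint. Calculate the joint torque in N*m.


tau = F * d
tau = 60.91 * 0.068
tau = 4.1419 N*m

4.1419 N*m


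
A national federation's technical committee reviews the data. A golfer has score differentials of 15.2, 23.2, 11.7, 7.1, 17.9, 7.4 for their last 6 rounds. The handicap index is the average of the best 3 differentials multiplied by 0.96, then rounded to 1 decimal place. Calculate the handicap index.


All differentials: 15.2, 23.2, 11.7, 7.1, 17.9, 7.4
Sorted: 7.1, 7.4, 11.7, 15.2, 17.9, 23.2
Best 3: 7.1, 7.4, 11.7
Average of best = 26.2 / 3 = 8.7333
Raw index = 8.7333 * 0.96 = 8.384
Handicap index = round(8.384, 1) = 8.4

8.4


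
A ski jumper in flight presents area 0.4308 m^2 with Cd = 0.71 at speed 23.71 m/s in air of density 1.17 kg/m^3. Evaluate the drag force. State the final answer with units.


Fd = 0.5 * Cd * rho * A * v^2
Fd = 0.5 * 0.71 * 1.17 * 0.4308 * 23.71^2
v^2 = 562.1641
Fd = 0.5 * 0.71 * 1.17 * 0.4308 * 562.1641 = 100.5896 N

100.5896 N


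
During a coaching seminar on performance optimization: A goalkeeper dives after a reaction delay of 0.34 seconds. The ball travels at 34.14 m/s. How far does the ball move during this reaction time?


d = v * t
d = 34.14 * 0.34
d = 11.6076 m

11.6076 m


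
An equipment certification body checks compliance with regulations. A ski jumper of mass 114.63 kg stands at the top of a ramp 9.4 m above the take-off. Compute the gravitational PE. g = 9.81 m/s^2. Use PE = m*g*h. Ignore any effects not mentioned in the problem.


PE = m * g * h
PE = 114.63 * 9.81 * 9.4
PE = 1124.5203 * 9.4 = 10570.4908 J

10570.4908 J


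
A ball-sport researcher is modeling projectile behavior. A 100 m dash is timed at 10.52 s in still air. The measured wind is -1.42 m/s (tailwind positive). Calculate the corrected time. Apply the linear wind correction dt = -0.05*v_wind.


dt = -0.05 * v_wind = -0.05 * -1.42 = 0.071 s
t_corrected = t_still + dt = 10.52 + (0.071)
t_corrected = 10.591 s

10.591 s


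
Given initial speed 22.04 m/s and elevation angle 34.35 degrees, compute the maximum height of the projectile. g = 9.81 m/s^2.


H = (v*sin(theta))^2 / (2*g)
vy = v*sin(theta) = 22.04 * sin(34.35 deg) = 12.436 m/s
H = vy^2 / (2*g) = 154.6541 / (2*9.81)
H = 154.6541 / 19.62 = 7.8825 m

7.8825 m


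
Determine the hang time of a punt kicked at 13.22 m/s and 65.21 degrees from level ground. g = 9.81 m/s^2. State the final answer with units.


T = 2*v*sin(theta)/g
sin(theta) = sin(65.21 deg) = 0.9079
T = 2*13.22*0.9079 / 9.81
T = 24.0036 / 9.81 = 2.4468 s

2.4468 s


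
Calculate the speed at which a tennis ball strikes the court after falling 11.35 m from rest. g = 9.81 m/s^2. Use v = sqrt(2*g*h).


v = sqrt(2 * g * h)
v = sqrt(2 * 9.81 * 11.35)
v = sqrt(222.687) = 14.9227 m/s

14.9227 m/s


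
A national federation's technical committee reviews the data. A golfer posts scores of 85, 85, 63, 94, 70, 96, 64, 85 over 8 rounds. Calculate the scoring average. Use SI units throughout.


Average = sum / n
Sum = 642
Average = 642 / 8 = 80.25

80.25


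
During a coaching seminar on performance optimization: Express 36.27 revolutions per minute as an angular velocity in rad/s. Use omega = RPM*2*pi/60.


omega = RPM * 2 * pi / 60
omega = 36.27 * 2 * 3.14159 / 60
omega = 227.8911 / 60 = 3.7982 rad/s

3.7982 rad/s


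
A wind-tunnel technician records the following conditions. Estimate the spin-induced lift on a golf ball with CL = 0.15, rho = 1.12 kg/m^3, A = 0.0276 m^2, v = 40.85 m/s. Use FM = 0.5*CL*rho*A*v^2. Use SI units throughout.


FM = 0.5 * CL * rho * A * v^2
FM = 0.5 * 0.15 * 1.12 * 0.0276 * 40.85^2
v^2 = 1668.7225
FM = 0.5 * 0.15 * 1.12 * 0.0276 * 1668.7225 = 3.8688 N

3.8688 N


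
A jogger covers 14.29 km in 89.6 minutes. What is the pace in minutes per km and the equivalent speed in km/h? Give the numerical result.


Pace = time / distance = 89.6 min / 14.29 km = 6.2701 min/km
Speed = distance / time_in_hours = 14.29 / 1.4933 hr
Speed = 9.5692 km/h

6.2701 min/km, 9.5692 km/h


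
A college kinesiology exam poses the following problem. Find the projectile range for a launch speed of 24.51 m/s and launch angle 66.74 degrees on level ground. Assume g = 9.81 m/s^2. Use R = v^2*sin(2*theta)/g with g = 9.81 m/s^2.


R = v^2 * sin(2*theta) / g
Convert angle to radians: theta = 66.74 deg = 1.1648 rad
sin(2*theta) = sin(2.3297) = 0.7256
R = 24.51^2 * 0.7256 / 9.81
R = 600.7401 * 0.7256 / 9.81 = 44.4348 m

44.4348 m


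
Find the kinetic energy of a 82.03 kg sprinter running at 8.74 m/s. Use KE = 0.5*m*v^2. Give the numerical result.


KE = 0.5 * m * v^2
KE = 0.5 * 82.03 * 8.74^2
KE = 0.5 * 82.03 * 76.3876 = 3133.0374 J

3133.0374 J


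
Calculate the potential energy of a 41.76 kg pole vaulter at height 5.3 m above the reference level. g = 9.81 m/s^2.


PE = m * g * h
PE = 41.76 * 9.81 * 5.3
PE = 409.6656 * 5.3 = 2171.2277 J

2171.2277 J


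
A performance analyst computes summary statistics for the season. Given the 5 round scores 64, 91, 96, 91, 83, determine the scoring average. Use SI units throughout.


Average = sum / n
Sum = 425
Average = 425 / 5 = 85

85


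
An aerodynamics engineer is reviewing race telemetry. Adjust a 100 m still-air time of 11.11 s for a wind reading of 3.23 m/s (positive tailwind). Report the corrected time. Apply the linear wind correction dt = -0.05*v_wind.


dt = -0.05 * v_wind = -0.05 * 3.23 = -0.1615 s
t_corrected = t_still + dt = 11.11 + (-0.1615)
t_corrected = 10.9485 s

10.9485 s


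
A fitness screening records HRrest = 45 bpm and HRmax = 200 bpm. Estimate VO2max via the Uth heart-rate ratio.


VO2max = 15.3 * HRmax / HRrest
VO2max = 15.3 * 200 / 45
VO2max = 3060 / 45 = 68 mL/kg/min

68 mL/kg/min


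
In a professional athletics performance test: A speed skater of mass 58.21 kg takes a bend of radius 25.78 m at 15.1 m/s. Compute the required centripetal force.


Fc = m * v^2 / r
v^2 = 15.1^2 = 228.01
Fc = 58.21 * 228.01 / 25.78
Fc = 13272.4621 / 25.78 = 514.8356 N

514.8356 N


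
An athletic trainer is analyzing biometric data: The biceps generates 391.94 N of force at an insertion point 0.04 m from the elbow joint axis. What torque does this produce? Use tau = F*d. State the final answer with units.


tau = F * d
tau = 391.94 * 0.04
tau = 15.6776 N*m

15.6776 N*m


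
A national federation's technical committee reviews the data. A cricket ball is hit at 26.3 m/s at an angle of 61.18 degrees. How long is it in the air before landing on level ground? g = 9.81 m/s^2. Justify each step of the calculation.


T = 2*v*sin(theta)/g
sin(theta) = sin(61.18 deg) = 0.8761
T = 2*26.3*0.8761 / 9.81
T = 46.0849 / 9.81 = 4.6977 s

4.6977 s


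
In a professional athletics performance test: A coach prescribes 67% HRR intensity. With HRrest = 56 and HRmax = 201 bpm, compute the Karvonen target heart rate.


Target = HRrest + pct*(HRmax - HRrest)
Heart rate reserve = HRmax - HRrest = 201 - 56 = 145 bpm
Fraction = 67% = 0.67
Target = 56 + 0.67 * 145
Target = 56 + 97.15 = 153.15 bpm

153.15 bpm


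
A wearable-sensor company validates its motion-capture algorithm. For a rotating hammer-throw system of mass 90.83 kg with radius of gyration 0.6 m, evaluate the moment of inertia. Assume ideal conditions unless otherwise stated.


I = m * k^2
I = 90.83 * 0.6^2
I = 90.83 * 0.36 = 32.6988 kg*m^2

32.6988 kg*m^2


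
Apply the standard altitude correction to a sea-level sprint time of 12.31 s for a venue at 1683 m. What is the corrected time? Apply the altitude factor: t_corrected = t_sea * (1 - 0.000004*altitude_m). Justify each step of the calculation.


Correction factor = 1 - 0.000004 * 1683 = 0.993268
t_corrected = t_sea * factor = 12.31 * 0.993268
t_corrected = 12.2271 s

12.2271 s


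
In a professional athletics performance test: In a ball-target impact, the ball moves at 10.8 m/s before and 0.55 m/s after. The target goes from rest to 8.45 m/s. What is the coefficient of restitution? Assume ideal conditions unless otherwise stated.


e = (v2_after - v1_after) / (v1_before - v2_before)
Numerator = 8.45 - 0.55 = 7.9
Denominator = 10.8 - 0 = 10.8
e = 7.9 / 10.8 = 0.7315

0.7315


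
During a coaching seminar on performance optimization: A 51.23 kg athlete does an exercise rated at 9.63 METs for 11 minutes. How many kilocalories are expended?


kcal = MET * mass * time_hr
Convert time: 11 min = 0.1833 hr
kcal = 9.63 * 51.23 * 0.1833
kcal = 90.4466 kcal

90.4466 kcal


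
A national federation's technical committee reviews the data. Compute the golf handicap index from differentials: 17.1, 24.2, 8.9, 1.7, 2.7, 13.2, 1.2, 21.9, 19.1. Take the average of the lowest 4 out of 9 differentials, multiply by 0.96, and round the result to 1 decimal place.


All differentials: 17.1, 24.2, 8.9, 1.7, 2.7, 13.2, 1.2, 21.9, 19.1
Sorted: 1.2, 1.7, 2.7, 8.9, 13.2, 17.1, 19.1, 21.9, 24.2
Best 4: 1.2, 1.7, 2.7, 8.9
Average of best = 14.5 / 4 = 3.625
Raw index = 3.625 * 0.96 = 3.48
Handicap index = round(3.48, 1) = 3.5

3.5


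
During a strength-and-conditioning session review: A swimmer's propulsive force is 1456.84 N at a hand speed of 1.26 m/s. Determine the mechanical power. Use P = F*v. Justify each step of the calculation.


P = F * v
P = 1456.84 * 1.26
P = 1835.6184 W

1835.6184 W


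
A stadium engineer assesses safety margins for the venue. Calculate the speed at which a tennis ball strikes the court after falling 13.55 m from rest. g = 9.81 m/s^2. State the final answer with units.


v = sqrt(2 * g * h)
v = sqrt(2 * 9.81 * 13.55)
v = sqrt(265.851) = 16.3049 m/s

16.3049 m/s


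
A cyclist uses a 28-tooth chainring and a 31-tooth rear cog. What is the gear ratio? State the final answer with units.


GR = front_teeth / rear_teeth
GR = 28 / 31
GR = 0.9032

0.9032


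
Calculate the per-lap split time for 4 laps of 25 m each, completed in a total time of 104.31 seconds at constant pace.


Split time = total_time / n_laps = 104.31 / 4
Split time = 26.0775 s per lap

26.0775 s


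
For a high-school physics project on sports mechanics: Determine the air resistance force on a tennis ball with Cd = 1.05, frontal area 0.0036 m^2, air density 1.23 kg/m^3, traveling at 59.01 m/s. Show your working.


Fd = 0.5 * Cd * rho * A * v^2
Fd = 0.5 * 1.05 * 1.23 * 0.0036 * 59.01^2
v^2 = 3482.1801
Fd = 0.5 * 1.05 * 1.23 * 0.0036 * 3482.1801 = 8.095 N

8.095 N


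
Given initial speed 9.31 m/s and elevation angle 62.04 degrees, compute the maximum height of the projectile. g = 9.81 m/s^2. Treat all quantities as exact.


H = (v*sin(theta))^2 / (2*g)
vy = v*sin(theta) = 9.31 * sin(62.04 deg) = 8.2233 m/s
H = vy^2 / (2*g) = 67.6225 / (2*9.81)
H = 67.6225 / 19.62 = 3.4466 m

3.4466 m


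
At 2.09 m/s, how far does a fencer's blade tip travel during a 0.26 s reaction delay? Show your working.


d = v * t
d = 2.09 * 0.26
d = 0.5434 m

0.5434 m


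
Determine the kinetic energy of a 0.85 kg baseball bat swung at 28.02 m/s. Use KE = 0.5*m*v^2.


KE = 0.5 * m * v^2
KE = 0.5 * 0.85 * 28.02^2
KE = 0.5 * 0.85 * 785.1204 = 333.6762 J

333.6762 J


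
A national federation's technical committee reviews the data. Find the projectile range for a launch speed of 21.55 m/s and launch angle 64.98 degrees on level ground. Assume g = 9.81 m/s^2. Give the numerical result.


R = v^2 * sin(2*theta) / g
Convert angle to radians: theta = 64.98 deg = 1.1341 rad
sin(2*theta) = sin(2.2682) = 0.7665
R = 21.55^2 * 0.7665 / 9.81
R = 464.4025 * 0.7665 / 9.81 = 36.2856 m

36.2856 m


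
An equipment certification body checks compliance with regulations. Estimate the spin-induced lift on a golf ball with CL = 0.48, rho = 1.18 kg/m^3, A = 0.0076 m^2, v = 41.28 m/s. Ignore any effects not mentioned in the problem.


FM = 0.5 * CL * rho * A * v^2
FM = 0.5 * 0.48 * 1.18 * 0.0076 * 41.28^2
v^2 = 1704.0384
FM = 0.5 * 0.48 * 1.18 * 0.0076 * 1704.0384 = 3.6676 N

3.6676 N
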